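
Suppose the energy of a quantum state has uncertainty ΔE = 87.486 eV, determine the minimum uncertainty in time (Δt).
3.762 as

Using the energy-time uncertainty principle:
ΔEΔt ≥ ℏ/2

The minimum uncertainty in time is:
Δt_min = ℏ/(2ΔE)
Δt_min = (1.055e-34 J·s) / (2 × 1.402e-17 J)
Δt_min = 3.762e-18 s = 3.762 as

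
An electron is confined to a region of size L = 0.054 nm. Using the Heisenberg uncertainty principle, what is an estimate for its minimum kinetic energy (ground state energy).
3.266 eV

Using the uncertainty principle to estimate ground state energy:

1. The position uncertainty is approximately the confinement size:
   Δx ≈ L = 5.400e-11 m

2. From ΔxΔp ≥ ℏ/2, the minimum momentum uncertainty is:
   Δp ≈ ℏ/(2L) = 9.765e-25 kg·m/s

3. The kinetic energy is approximately:
   KE ≈ (Δp)²/(2m) = (9.765e-25)²/(2 × 9.109e-31 kg)
   KE ≈ 5.233e-19 J = 3.266 eV

This is an order-of-magnitude estimate of the ground state energy.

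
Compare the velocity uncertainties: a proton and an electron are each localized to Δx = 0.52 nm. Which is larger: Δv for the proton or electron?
The electron has the larger minimum velocity uncertainty, by a ratio of 1836.2.

For both particles, Δp_min = ℏ/(2Δx) = 1.014e-25 kg·m/s (same for both).

The velocity uncertainty is Δv = Δp/m:
- proton: Δv = 1.014e-25 / 1.673e-27 = 6.062e+01 m/s = 60.624 m/s
- electron: Δv = 1.014e-25 / 9.109e-31 = 1.113e+05 m/s = 111.315 km/s

Ratio: 1.113e+05 / 6.062e+01 = 1836.2

The lighter particle has larger velocity uncertainty because Δv ∝ 1/m.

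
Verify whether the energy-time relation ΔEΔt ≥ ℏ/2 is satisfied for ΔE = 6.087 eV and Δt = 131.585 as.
Yes, it satisfies the uncertainty relation.

Calculate the product ΔEΔt:
ΔE = 6.087 eV = 9.752e-19 J
ΔEΔt = (9.752e-19 J) × (1.316e-16 s)
ΔEΔt = 1.283e-34 J·s

Compare to the minimum allowed value ℏ/2:
ℏ/2 = 5.273e-35 J·s

Since ΔEΔt = 1.283e-34 J·s ≥ 5.273e-35 J·s = ℏ/2,
this satisfies the uncertainty relation.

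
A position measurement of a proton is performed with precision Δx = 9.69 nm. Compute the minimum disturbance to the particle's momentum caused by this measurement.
5.442 × 10^-27 kg·m/s

The uncertainty principle implies that measuring position disturbs momentum:
ΔxΔp ≥ ℏ/2

When we measure position with precision Δx, we necessarily introduce a momentum uncertainty:
Δp ≥ ℏ/(2Δx)
Δp_min = (1.055e-34 J·s) / (2 × 9.690e-09 m)
Δp_min = 5.442e-27 kg·m/s

The more precisely we measure position, the greater the momentum disturbance.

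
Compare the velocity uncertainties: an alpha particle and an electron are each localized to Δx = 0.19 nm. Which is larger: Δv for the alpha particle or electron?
The electron has the larger minimum velocity uncertainty, by a ratio of 7294.3.

For both particles, Δp_min = ℏ/(2Δx) = 2.775e-25 kg·m/s (same for both).

The velocity uncertainty is Δv = Δp/m:
- alpha particle: Δv = 2.775e-25 / 6.645e-27 = 4.177e+01 m/s = 41.766 m/s
- electron: Δv = 2.775e-25 / 9.109e-31 = 3.047e+05 m/s = 304.652 km/s

Ratio: 3.047e+05 / 4.177e+01 = 7294.3

The lighter particle has larger velocity uncertainty because Δv ∝ 1/m.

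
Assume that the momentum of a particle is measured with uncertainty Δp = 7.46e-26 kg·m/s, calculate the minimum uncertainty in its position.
706.818 pm

Using the Heisenberg uncertainty principle:
ΔxΔp ≥ ℏ/2

The minimum uncertainty in position is:
Δx_min = ℏ/(2Δp)
Δx_min = (1.055e-34 J·s) / (2 × 7.460e-26 kg·m/s)
Δx_min = 7.068e-10 m = 706.818 pm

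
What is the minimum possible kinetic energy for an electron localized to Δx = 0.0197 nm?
24.543 eV

Localizing a particle requires giving it sufficient momentum uncertainty:

1. From uncertainty principle: Δp ≥ ℏ/(2Δx)
   Δp_min = (1.055e-34 J·s) / (2 × 1.970e-11 m)
   Δp_min = 2.677e-24 kg·m/s

2. This momentum uncertainty corresponds to kinetic energy:
   KE ≈ (Δp)²/(2m) = (2.677e-24)²/(2 × 9.109e-31 kg)
   KE = 3.932e-18 J = 24.543 eV

Tighter localization requires more energy.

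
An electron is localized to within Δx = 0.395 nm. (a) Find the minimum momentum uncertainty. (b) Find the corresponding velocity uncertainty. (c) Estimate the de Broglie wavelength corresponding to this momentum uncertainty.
(a) Δp_min = 1.335 × 10^-25 kg·m/s
(b) Δv_min = 146.541 km/s
(c) λ_dB = 4.964 nm

Step-by-step:

(a) From the uncertainty principle:
Δp_min = ℏ/(2Δx) = (1.055e-34 J·s)/(2 × 3.950e-10 m) = 1.335e-25 kg·m/s

(b) The velocity uncertainty:
Δv = Δp/m = (1.335e-25 kg·m/s)/(9.109e-31 kg) = 1.465e+05 m/s = 146.541 km/s

(c) The de Broglie wavelength for this momentum:
λ = h/p = (6.626e-34 J·s)/(1.335e-25 kg·m/s) = 4.964e-09 m = 4.964 nm

Note: The de Broglie wavelength is comparable to the localization size, as expected from wave-particle duality.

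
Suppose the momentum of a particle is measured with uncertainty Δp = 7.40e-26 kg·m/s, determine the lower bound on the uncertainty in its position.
712.549 pm

Using the Heisenberg uncertainty principle:
ΔxΔp ≥ ℏ/2

The minimum uncertainty in position is:
Δx_min = ℏ/(2Δp)
Δx_min = (1.055e-34 J·s) / (2 × 7.400e-26 kg·m/s)
Δx_min = 7.125e-10 m = 712.549 pm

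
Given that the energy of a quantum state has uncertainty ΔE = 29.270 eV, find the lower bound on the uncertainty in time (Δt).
11.244 as

Using the energy-time uncertainty principle:
ΔEΔt ≥ ℏ/2

The minimum uncertainty in time is:
Δt_min = ℏ/(2ΔE)
Δt_min = (1.055e-34 J·s) / (2 × 4.690e-18 J)
Δt_min = 1.124e-17 s = 11.244 as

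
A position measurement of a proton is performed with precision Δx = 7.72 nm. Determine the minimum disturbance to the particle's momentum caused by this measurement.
6.830 × 10^-27 kg·m/s

The uncertainty principle implies that measuring position disturbs momentum:
ΔxΔp ≥ ℏ/2

When we measure position with precision Δx, we necessarily introduce a momentum uncertainty:
Δp ≥ ℏ/(2Δx)
Δp_min = (1.055e-34 J·s) / (2 × 7.720e-09 m)
Δp_min = 6.830e-27 kg·m/s

The more precisely we measure position, the greater the momentum disturbance.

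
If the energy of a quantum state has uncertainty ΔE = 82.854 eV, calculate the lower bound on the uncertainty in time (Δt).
3.972 as

Using the energy-time uncertainty principle:
ΔEΔt ≥ ℏ/2

The minimum uncertainty in time is:
Δt_min = ℏ/(2ΔE)
Δt_min = (1.055e-34 J·s) / (2 × 1.327e-17 J)
Δt_min = 3.972e-18 s = 3.972 as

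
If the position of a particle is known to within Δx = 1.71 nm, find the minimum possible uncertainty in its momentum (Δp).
3.084 × 10^-26 kg·m/s

Using the Heisenberg uncertainty principle:
ΔxΔp ≥ ℏ/2

The minimum uncertainty in momentum is:
Δp_min = ℏ/(2Δx)
Δp_min = (1.055e-34 J·s) / (2 × 1.710e-09 m)
Δp_min = 3.084e-26 kg·m/s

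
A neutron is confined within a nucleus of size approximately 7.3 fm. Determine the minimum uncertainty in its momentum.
7.223 × 10^-21 kg·m/s

Using the Heisenberg uncertainty principle:
ΔxΔp ≥ ℏ/2

With Δx ≈ L = 7.300e-15 m (the confinement size):
Δp_min = ℏ/(2Δx)
Δp_min = (1.055e-34 J·s) / (2 × 7.300e-15 m)
Δp_min = 7.223e-21 kg·m/s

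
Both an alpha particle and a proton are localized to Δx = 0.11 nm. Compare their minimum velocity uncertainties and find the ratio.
The proton has the larger minimum velocity uncertainty, by a ratio of 4.0.

For both particles, Δp_min = ℏ/(2Δx) = 4.794e-25 kg·m/s (same for both).

The velocity uncertainty is Δv = Δp/m:
- alpha particle: Δv = 4.794e-25 / 6.645e-27 = 7.214e+01 m/s = 72.141 m/s
- proton: Δv = 4.794e-25 / 1.673e-27 = 2.866e+02 m/s = 286.586 m/s

Ratio: 2.866e+02 / 7.214e+01 = 4.0

The lighter particle has larger velocity uncertainty because Δv ∝ 1/m.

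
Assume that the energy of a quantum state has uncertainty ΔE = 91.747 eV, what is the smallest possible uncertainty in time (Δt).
3.587 as

Using the energy-time uncertainty principle:
ΔEΔt ≥ ℏ/2

The minimum uncertainty in time is:
Δt_min = ℏ/(2ΔE)
Δt_min = (1.055e-34 J·s) / (2 × 1.470e-17 J)
Δt_min = 3.587e-18 s = 3.587 as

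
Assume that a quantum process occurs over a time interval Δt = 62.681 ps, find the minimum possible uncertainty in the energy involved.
5.250 μeV

Using the energy-time uncertainty principle:
ΔEΔt ≥ ℏ/2

The minimum uncertainty in energy is:
ΔE_min = ℏ/(2Δt)
ΔE_min = (1.055e-34 J·s) / (2 × 6.268e-11 s)
ΔE_min = 8.412e-25 J = 5.250 μeV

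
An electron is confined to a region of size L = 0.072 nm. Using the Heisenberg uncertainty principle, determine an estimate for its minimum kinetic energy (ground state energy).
1.837 eV

Using the uncertainty principle to estimate ground state energy:

1. The position uncertainty is approximately the confinement size:
   Δx ≈ L = 7.200e-11 m

2. From ΔxΔp ≥ ℏ/2, the minimum momentum uncertainty is:
   Δp ≈ ℏ/(2L) = 7.323e-25 kg·m/s

3. The kinetic energy is approximately:
   KE ≈ (Δp)²/(2m) = (7.323e-25)²/(2 × 9.109e-31 kg)
   KE ≈ 2.944e-19 J = 1.837 eV

This is an order-of-magnitude estimate of the ground state energy.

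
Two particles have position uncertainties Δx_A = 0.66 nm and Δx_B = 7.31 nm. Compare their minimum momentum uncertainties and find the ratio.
Particle A has the larger minimum momentum uncertainty, by a factor of 11.08.

For each particle, the minimum momentum uncertainty is Δp_min = ℏ/(2Δx):

Particle A: Δp_A = ℏ/(2×6.600e-10 m) = 7.989e-26 kg·m/s
Particle B: Δp_B = ℏ/(2×7.310e-09 m) = 7.213e-27 kg·m/s

Ratio: Δp_A/Δp_B = 11.08

Since Δp_min ∝ 1/Δx, the particle with smaller position uncertainty (A) has larger momentum uncertainty.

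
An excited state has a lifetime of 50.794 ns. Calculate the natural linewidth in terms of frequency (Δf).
1.567 MHz

Using the energy-time uncertainty principle and E = hf:
ΔEΔt ≥ ℏ/2
hΔf·Δt ≥ ℏ/2

The minimum frequency uncertainty is:
Δf = ℏ/(2hτ) = 1/(4πτ)
Δf = 1/(4π × 5.079e-08 s)
Δf = 1.567e+06 Hz = 1.567 MHz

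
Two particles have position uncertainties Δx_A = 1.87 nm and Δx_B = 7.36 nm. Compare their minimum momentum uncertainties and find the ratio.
Particle A has the larger minimum momentum uncertainty, by a factor of 3.94.

For each particle, the minimum momentum uncertainty is Δp_min = ℏ/(2Δx):

Particle A: Δp_A = ℏ/(2×1.870e-09 m) = 2.820e-26 kg·m/s
Particle B: Δp_B = ℏ/(2×7.360e-09 m) = 7.164e-27 kg·m/s

Ratio: Δp_A/Δp_B = 3.94

Since Δp_min ∝ 1/Δx, the particle with smaller position uncertainty (A) has larger momentum uncertainty.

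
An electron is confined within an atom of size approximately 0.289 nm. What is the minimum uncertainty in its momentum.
1.825 × 10^-25 kg·m/s

Using the Heisenberg uncertainty principle:
ΔxΔp ≥ ℏ/2

With Δx ≈ L = 2.890e-10 m (the confinement size):
Δp_min = ℏ/(2Δx)
Δp_min = (1.055e-34 J·s) / (2 × 2.890e-10 m)
Δp_min = 1.825e-25 kg·m/s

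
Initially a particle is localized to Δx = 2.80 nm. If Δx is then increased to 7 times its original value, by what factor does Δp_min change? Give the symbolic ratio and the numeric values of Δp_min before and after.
Original Δp_min = 1.883 × 10^-26 kg·m/s; new Δp'_min = 2.690 × 10^-27 kg·m/s; ratio Δp'_min/Δp_min = 1/7.

From the uncertainty principle ΔxΔp ≥ ℏ/2, the minimum momentum uncertainty is Δp_min = ℏ/(2Δx).

Original (Δx = 2.80 nm = 2.800e-09 m):
Δp_min = (1.055e-34 J·s)/(2 × 2.800e-09 m) = 1.883e-26 kg·m/s

When Δx → 7Δx:
Δp'_min = ℏ/(2 × 7Δx) = (1/7) × ℏ/(2Δx) = (1/7) × Δp_min
Δp'_min = 1/7 × 1.883e-26 kg·m/s = 2.690e-27 kg·m/s

Since Δp_min ∝ 1/Δx, when Δx is increased to 7 times its original value, Δp_min decreases to 1/7 of its original value.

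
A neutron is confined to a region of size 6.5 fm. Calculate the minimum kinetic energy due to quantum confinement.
122.611 keV

Using the uncertainty principle:

1. Position uncertainty: Δx ≈ 6.500e-15 m
2. Minimum momentum uncertainty: Δp = ℏ/(2Δx) = 8.112e-21 kg·m/s
3. Minimum kinetic energy:
   KE = (Δp)²/(2m) = (8.112e-21)²/(2 × 1.675e-27 kg)
   KE = 1.964e-14 J = 122.611 keV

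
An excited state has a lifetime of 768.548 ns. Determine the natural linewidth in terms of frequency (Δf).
103.543 kHz

Using the energy-time uncertainty principle and E = hf:
ΔEΔt ≥ ℏ/2
hΔf·Δt ≥ ℏ/2

The minimum frequency uncertainty is:
Δf = ℏ/(2hτ) = 1/(4πτ)
Δf = 1/(4π × 7.685e-07 s)
Δf = 1.035e+05 Hz = 103.543 kHz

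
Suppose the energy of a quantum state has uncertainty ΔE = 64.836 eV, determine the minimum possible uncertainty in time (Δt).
5.076 as

Using the energy-time uncertainty principle:
ΔEΔt ≥ ℏ/2

The minimum uncertainty in time is:
Δt_min = ℏ/(2ΔE)
Δt_min = (1.055e-34 J·s) / (2 × 1.039e-17 J)
Δt_min = 5.076e-18 s = 5.076 as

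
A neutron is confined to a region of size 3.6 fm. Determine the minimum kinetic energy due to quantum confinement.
399.715 keV

Using the uncertainty principle:

1. Position uncertainty: Δx ≈ 3.600e-15 m
2. Minimum momentum uncertainty: Δp = ℏ/(2Δx) = 1.465e-20 kg·m/s
3. Minimum kinetic energy:
   KE = (Δp)²/(2m) = (1.465e-20)²/(2 × 1.675e-27 kg)
   KE = 6.404e-14 J = 399.715 keV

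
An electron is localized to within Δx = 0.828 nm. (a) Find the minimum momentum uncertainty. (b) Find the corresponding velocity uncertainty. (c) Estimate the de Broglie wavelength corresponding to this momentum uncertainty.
(a) Δp_min = 6.368 × 10^-26 kg·m/s
(b) Δv_min = 69.908 km/s
(c) λ_dB = 10.405 nm

Step-by-step:

(a) From the uncertainty principle:
Δp_min = ℏ/(2Δx) = (1.055e-34 J·s)/(2 × 8.280e-10 m) = 6.368e-26 kg·m/s

(b) The velocity uncertainty:
Δv = Δp/m = (6.368e-26 kg·m/s)/(9.109e-31 kg) = 6.991e+04 m/s = 69.908 km/s

(c) The de Broglie wavelength for this momentum:
λ = h/p = (6.626e-34 J·s)/(6.368e-26 kg·m/s) = 1.040e-08 m = 10.405 nm

Note: The de Broglie wavelength is comparable to the localization size, as expected from wave-particle duality.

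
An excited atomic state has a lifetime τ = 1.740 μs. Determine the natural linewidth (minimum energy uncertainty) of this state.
189.141 peV

Using the energy-time uncertainty principle:
ΔEΔt ≥ ℏ/2

The lifetime τ represents the time uncertainty Δt.
The natural linewidth (minimum energy uncertainty) is:

ΔE = ℏ/(2τ)
ΔE = (1.055e-34 J·s) / (2 × 1.740e-06 s)
ΔE = 3.030e-29 J = 189.141 peV

This natural linewidth limits the precision of spectroscopic measurements.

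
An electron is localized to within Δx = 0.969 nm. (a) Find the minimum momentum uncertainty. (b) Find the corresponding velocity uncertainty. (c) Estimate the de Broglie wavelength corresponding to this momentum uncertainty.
(a) Δp_min = 5.442 × 10^-26 kg·m/s
(b) Δv_min = 59.736 km/s
(c) λ_dB = 12.177 nm

Step-by-step:

(a) From the uncertainty principle:
Δp_min = ℏ/(2Δx) = (1.055e-34 J·s)/(2 × 9.690e-10 m) = 5.442e-26 kg·m/s

(b) The velocity uncertainty:
Δv = Δp/m = (5.442e-26 kg·m/s)/(9.109e-31 kg) = 5.974e+04 m/s = 59.736 km/s

(c) The de Broglie wavelength for this momentum:
λ = h/p = (6.626e-34 J·s)/(5.442e-26 kg·m/s) = 1.218e-08 m = 12.177 nm

Note: The de Broglie wavelength is comparable to the localization size, as expected from wave-particle duality.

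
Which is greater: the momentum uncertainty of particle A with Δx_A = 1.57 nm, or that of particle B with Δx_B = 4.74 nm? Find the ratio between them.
Particle A has the larger minimum momentum uncertainty, by a factor of 3.02.

For each particle, the minimum momentum uncertainty is Δp_min = ℏ/(2Δx):

Particle A: Δp_A = ℏ/(2×1.570e-09 m) = 3.359e-26 kg·m/s
Particle B: Δp_B = ℏ/(2×4.740e-09 m) = 1.112e-26 kg·m/s

Ratio: Δp_A/Δp_B = 3.02

Since Δp_min ∝ 1/Δx, the particle with smaller position uncertainty (A) has larger momentum uncertainty.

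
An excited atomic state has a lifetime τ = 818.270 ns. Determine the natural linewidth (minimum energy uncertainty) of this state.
402.197 peV

Using the energy-time uncertainty principle:
ΔEΔt ≥ ℏ/2

The lifetime τ represents the time uncertainty Δt.
The natural linewidth (minimum energy uncertainty) is:

ΔE = ℏ/(2τ)
ΔE = (1.055e-34 J·s) / (2 × 8.183e-07 s)
ΔE = 6.444e-29 J = 402.197 peV

This natural linewidth limits the precision of spectroscopic measurements.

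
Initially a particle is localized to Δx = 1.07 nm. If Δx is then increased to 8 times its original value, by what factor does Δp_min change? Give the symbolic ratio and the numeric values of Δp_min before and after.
Original Δp_min = 4.928 × 10^-26 kg·m/s; new Δp'_min = 6.160 × 10^-27 kg·m/s; ratio Δp'_min/Δp_min = 1/8.

From the uncertainty principle ΔxΔp ≥ ℏ/2, the minimum momentum uncertainty is Δp_min = ℏ/(2Δx).

Original (Δx = 1.07 nm = 1.070e-09 m):
Δp_min = (1.055e-34 J·s)/(2 × 1.070e-09 m) = 4.928e-26 kg·m/s

When Δx → 8Δx:
Δp'_min = ℏ/(2 × 8Δx) = (1/8) × ℏ/(2Δx) = (1/8) × Δp_min
Δp'_min = 1/8 × 4.928e-26 kg·m/s = 6.160e-27 kg·m/s

Since Δp_min ∝ 1/Δx, when Δx is increased to 8 times its original value, Δp_min decreases to 1/8 of its original value.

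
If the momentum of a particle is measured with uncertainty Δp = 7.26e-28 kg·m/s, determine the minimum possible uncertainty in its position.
72.629 nm

Using the Heisenberg uncertainty principle:
ΔxΔp ≥ ℏ/2

The minimum uncertainty in position is:
Δx_min = ℏ/(2Δp)
Δx_min = (1.055e-34 J·s) / (2 × 7.260e-28 kg·m/s)
Δx_min = 7.263e-08 m = 72.629 nm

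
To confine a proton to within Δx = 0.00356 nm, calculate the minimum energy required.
409.312 meV

Localizing a particle requires giving it sufficient momentum uncertainty:

1. From uncertainty principle: Δp ≥ ℏ/(2Δx)
   Δp_min = (1.055e-34 J·s) / (2 × 3.560e-12 m)
   Δp_min = 1.481e-23 kg·m/s

2. This momentum uncertainty corresponds to kinetic energy:
   KE ≈ (Δp)²/(2m) = (1.481e-23)²/(2 × 1.673e-27 kg)
   KE = 6.558e-20 J = 409.312 meV

Tighter localization requires more energy.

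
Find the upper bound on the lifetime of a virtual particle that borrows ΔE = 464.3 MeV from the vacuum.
7.088 × 10^-25 s

Using the energy-time uncertainty principle:
ΔEΔt ≥ ℏ/2

For a virtual particle borrowing energy ΔE, the maximum lifetime is:
Δt_max = ℏ/(2ΔE)

Converting energy:
ΔE = 464.3 MeV = 7.439e-11 J

Δt_max = (1.055e-34 J·s) / (2 × 7.439e-11 J)
Δt_max = 7.088e-25 s = 7.088 × 10^-25 s

Virtual particles with higher borrowed energy exist for shorter times.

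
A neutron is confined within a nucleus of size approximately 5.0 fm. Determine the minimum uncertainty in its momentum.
1.055 × 10^-20 kg·m/s

Using the Heisenberg uncertainty principle:
ΔxΔp ≥ ℏ/2

With Δx ≈ L = 5.000e-15 m (the confinement size):
Δp_min = ℏ/(2Δx)
Δp_min = (1.055e-34 J·s) / (2 × 5.000e-15 m)
Δp_min = 1.055e-20 kg·m/s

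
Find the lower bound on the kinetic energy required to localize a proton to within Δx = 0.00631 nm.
130.285 meV

Localizing a particle requires giving it sufficient momentum uncertainty:

1. From uncertainty principle: Δp ≥ ℏ/(2Δx)
   Δp_min = (1.055e-34 J·s) / (2 × 6.310e-12 m)
   Δp_min = 8.356e-24 kg·m/s

2. This momentum uncertainty corresponds to kinetic energy:
   KE ≈ (Δp)²/(2m) = (8.356e-24)²/(2 × 1.673e-27 kg)
   KE = 2.087e-20 J = 130.285 meV

Tighter localization requires more energy.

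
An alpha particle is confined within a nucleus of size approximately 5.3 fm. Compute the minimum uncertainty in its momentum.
9.949 × 10^-21 kg·m/s

Using the Heisenberg uncertainty principle:
ΔxΔp ≥ ℏ/2

With Δx ≈ L = 5.300e-15 m (the confinement size):
Δp_min = ℏ/(2Δx)
Δp_min = (1.055e-34 J·s) / (2 × 5.300e-15 m)
Δp_min = 9.949e-21 kg·m/s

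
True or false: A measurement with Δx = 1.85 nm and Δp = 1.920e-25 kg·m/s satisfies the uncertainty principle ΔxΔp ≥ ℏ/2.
Yes, it satisfies the uncertainty principle.

Calculate the product ΔxΔp:
ΔxΔp = (1.850e-09 m) × (1.920e-25 kg·m/s)
ΔxΔp = 3.552e-34 J·s

Compare to the minimum allowed value ℏ/2:
ℏ/2 = 5.273e-35 J·s

Since ΔxΔp = 3.552e-34 J·s ≥ 5.273e-35 J·s = ℏ/2,
the measurement satisfies the uncertainty principle.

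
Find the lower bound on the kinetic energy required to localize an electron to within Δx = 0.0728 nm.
1.797 eV

Localizing a particle requires giving it sufficient momentum uncertainty:

1. From uncertainty principle: Δp ≥ ℏ/(2Δx)
   Δp_min = (1.055e-34 J·s) / (2 × 7.280e-11 m)
   Δp_min = 7.243e-25 kg·m/s

2. This momentum uncertainty corresponds to kinetic energy:
   KE ≈ (Δp)²/(2m) = (7.243e-25)²/(2 × 9.109e-31 kg)
   KE = 2.879e-19 J = 1.797 eV

Tighter localization requires more energy.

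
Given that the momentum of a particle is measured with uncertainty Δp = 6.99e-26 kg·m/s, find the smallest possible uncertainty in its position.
754.343 pm

Using the Heisenberg uncertainty principle:
ΔxΔp ≥ ℏ/2

The minimum uncertainty in position is:
Δx_min = ℏ/(2Δp)
Δx_min = (1.055e-34 J·s) / (2 × 6.990e-26 kg·m/s)
Δx_min = 7.543e-10 m = 754.343 pm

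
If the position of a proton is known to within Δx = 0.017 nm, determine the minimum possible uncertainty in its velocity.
1.854 km/s

Using the Heisenberg uncertainty principle and Δp = mΔv:
ΔxΔp ≥ ℏ/2
Δx(mΔv) ≥ ℏ/2

The minimum uncertainty in velocity is:
Δv_min = ℏ/(2mΔx)
Δv_min = (1.055e-34 J·s) / (2 × 1.673e-27 kg × 1.700e-11 m)
Δv_min = 1.854e+03 m/s = 1.854 km/s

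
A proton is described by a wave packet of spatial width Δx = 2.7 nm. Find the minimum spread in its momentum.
1.953 × 10^-26 kg·m/s

For a wave packet, the spatial width Δx and momentum spread Δp are related by the uncertainty principle:
ΔxΔp ≥ ℏ/2

The minimum momentum spread is:
Δp_min = ℏ/(2Δx)
Δp_min = (1.055e-34 J·s) / (2 × 2.700e-09 m)
Δp_min = 1.953e-26 kg·m/s

A wave packet cannot have both a well-defined position and well-defined momentum.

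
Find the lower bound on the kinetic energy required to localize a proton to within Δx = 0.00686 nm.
110.232 meV

Localizing a particle requires giving it sufficient momentum uncertainty:

1. From uncertainty principle: Δp ≥ ℏ/(2Δx)
   Δp_min = (1.055e-34 J·s) / (2 × 6.860e-12 m)
   Δp_min = 7.686e-24 kg·m/s

2. This momentum uncertainty corresponds to kinetic energy:
   KE ≈ (Δp)²/(2m) = (7.686e-24)²/(2 × 1.673e-27 kg)
   KE = 1.766e-20 J = 110.232 meV

Tighter localization requires more energy.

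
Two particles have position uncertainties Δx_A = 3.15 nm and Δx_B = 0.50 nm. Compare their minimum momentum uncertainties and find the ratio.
Particle B has the larger minimum momentum uncertainty, by a factor of 6.30.

For each particle, the minimum momentum uncertainty is Δp_min = ℏ/(2Δx):

Particle A: Δp_A = ℏ/(2×3.150e-09 m) = 1.674e-26 kg·m/s
Particle B: Δp_B = ℏ/(2×5.000e-10 m) = 1.055e-25 kg·m/s

Ratio: Δp_B/Δp_A = 6.30

Since Δp_min ∝ 1/Δx, the particle with smaller position uncertainty (B) has larger momentum uncertainty.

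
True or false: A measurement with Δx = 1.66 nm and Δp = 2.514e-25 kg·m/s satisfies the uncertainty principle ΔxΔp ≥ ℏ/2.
Yes, it satisfies the uncertainty principle.

Calculate the product ΔxΔp:
ΔxΔp = (1.660e-09 m) × (2.514e-25 kg·m/s)
ΔxΔp = 4.173e-34 J·s

Compare to the minimum allowed value ℏ/2:
ℏ/2 = 5.273e-35 J·s

Since ΔxΔp = 4.173e-34 J·s ≥ 5.273e-35 J·s = ℏ/2,
the measurement satisfies the uncertainty principle.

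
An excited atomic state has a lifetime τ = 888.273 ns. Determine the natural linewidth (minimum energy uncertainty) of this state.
370.501 peV

Using the energy-time uncertainty principle:
ΔEΔt ≥ ℏ/2

The lifetime τ represents the time uncertainty Δt.
The natural linewidth (minimum energy uncertainty) is:

ΔE = ℏ/(2τ)
ΔE = (1.055e-34 J·s) / (2 × 8.883e-07 s)
ΔE = 5.936e-29 J = 370.501 peV

This natural linewidth limits the precision of spectroscopic measurements.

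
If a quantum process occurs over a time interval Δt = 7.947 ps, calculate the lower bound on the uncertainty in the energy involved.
41.413 μeV

Using the energy-time uncertainty principle:
ΔEΔt ≥ ℏ/2

The minimum uncertainty in energy is:
ΔE_min = ℏ/(2Δt)
ΔE_min = (1.055e-34 J·s) / (2 × 7.947e-12 s)
ΔE_min = 6.635e-24 J = 41.413 μeV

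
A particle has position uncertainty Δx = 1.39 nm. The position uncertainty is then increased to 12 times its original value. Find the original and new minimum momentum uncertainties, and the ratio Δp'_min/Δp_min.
Original Δp_min = 3.793 × 10^-26 kg·m/s; new Δp'_min = 3.161 × 10^-27 kg·m/s; ratio Δp'_min/Δp_min = 1/12.

From the uncertainty principle ΔxΔp ≥ ℏ/2, the minimum momentum uncertainty is Δp_min = ℏ/(2Δx).

Original (Δx = 1.39 nm = 1.390e-09 m):
Δp_min = (1.055e-34 J·s)/(2 × 1.390e-09 m) = 3.793e-26 kg·m/s

When Δx → 12Δx:
Δp'_min = ℏ/(2 × 12Δx) = (1/12) × ℏ/(2Δx) = (1/12) × Δp_min
Δp'_min = 1/12 × 3.793e-26 kg·m/s = 3.161e-27 kg·m/s

Since Δp_min ∝ 1/Δx, when Δx is increased to 12 times its original value, Δp_min decreases to 1/12 of its original value.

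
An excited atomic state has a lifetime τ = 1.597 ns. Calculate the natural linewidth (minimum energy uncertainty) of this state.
206.078 neV

Using the energy-time uncertainty principle:
ΔEΔt ≥ ℏ/2

The lifetime τ represents the time uncertainty Δt.
The natural linewidth (minimum energy uncertainty) is:

ΔE = ℏ/(2τ)
ΔE = (1.055e-34 J·s) / (2 × 1.597e-09 s)
ΔE = 3.302e-26 J = 206.078 neV

This natural linewidth limits the precision of spectroscopic measurements.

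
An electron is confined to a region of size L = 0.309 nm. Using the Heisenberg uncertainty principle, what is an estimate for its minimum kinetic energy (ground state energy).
99.758 meV

Using the uncertainty principle to estimate ground state energy:

1. The position uncertainty is approximately the confinement size:
   Δx ≈ L = 3.090e-10 m

2. From ΔxΔp ≥ ℏ/2, the minimum momentum uncertainty is:
   Δp ≈ ℏ/(2L) = 1.706e-25 kg·m/s

3. The kinetic energy is approximately:
   KE ≈ (Δp)²/(2m) = (1.706e-25)²/(2 × 9.109e-31 kg)
   KE ≈ 1.598e-20 J = 99.758 meV

This is an order-of-magnitude estimate of the ground state energy.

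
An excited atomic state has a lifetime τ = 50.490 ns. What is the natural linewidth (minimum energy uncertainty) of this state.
6.518 neV

Using the energy-time uncertainty principle:
ΔEΔt ≥ ℏ/2

The lifetime τ represents the time uncertainty Δt.
The natural linewidth (minimum energy uncertainty) is:

ΔE = ℏ/(2τ)
ΔE = (1.055e-34 J·s) / (2 × 5.049e-08 s)
ΔE = 1.044e-27 J = 6.518 neV

This natural linewidth limits the precision of spectroscopic measurements.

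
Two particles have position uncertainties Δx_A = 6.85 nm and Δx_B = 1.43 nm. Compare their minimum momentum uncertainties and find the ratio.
Particle B has the larger minimum momentum uncertainty, by a factor of 4.79.

For each particle, the minimum momentum uncertainty is Δp_min = ℏ/(2Δx):

Particle A: Δp_A = ℏ/(2×6.850e-09 m) = 7.698e-27 kg·m/s
Particle B: Δp_B = ℏ/(2×1.430e-09 m) = 3.687e-26 kg·m/s

Ratio: Δp_B/Δp_A = 4.79

Since Δp_min ∝ 1/Δx, the particle with smaller position uncertainty (B) has larger momentum uncertainty.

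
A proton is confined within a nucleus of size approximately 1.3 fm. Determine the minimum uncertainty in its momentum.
4.056 × 10^-20 kg·m/s

Using the Heisenberg uncertainty principle:
ΔxΔp ≥ ℏ/2

With Δx ≈ L = 1.300e-15 m (the confinement size):
Δp_min = ℏ/(2Δx)
Δp_min = (1.055e-34 J·s) / (2 × 1.300e-15 m)
Δp_min = 4.056e-20 kg·m/s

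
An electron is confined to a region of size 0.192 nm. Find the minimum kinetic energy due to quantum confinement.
258.381 meV

Using the uncertainty principle:

1. Position uncertainty: Δx ≈ 1.920e-10 m
2. Minimum momentum uncertainty: Δp = ℏ/(2Δx) = 2.746e-25 kg·m/s
3. Minimum kinetic energy:
   KE = (Δp)²/(2m) = (2.746e-25)²/(2 × 9.109e-31 kg)
   KE = 4.140e-20 J = 258.381 meV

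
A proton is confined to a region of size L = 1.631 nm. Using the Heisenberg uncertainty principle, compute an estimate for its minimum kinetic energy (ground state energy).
1.950 μeV

Using the uncertainty principle to estimate ground state energy:

1. The position uncertainty is approximately the confinement size:
   Δx ≈ L = 1.631e-09 m

2. From ΔxΔp ≥ ℏ/2, the minimum momentum uncertainty is:
   Δp ≈ ℏ/(2L) = 3.233e-26 kg·m/s

3. The kinetic energy is approximately:
   KE ≈ (Δp)²/(2m) = (3.233e-26)²/(2 × 1.673e-27 kg)
   KE ≈ 3.124e-25 J = 1.950 μeV

This is an order-of-magnitude estimate of the ground state energy.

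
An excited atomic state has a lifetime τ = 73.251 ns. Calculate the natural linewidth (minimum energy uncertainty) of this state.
4.493 neV

Using the energy-time uncertainty principle:
ΔEΔt ≥ ℏ/2

The lifetime τ represents the time uncertainty Δt.
The natural linewidth (minimum energy uncertainty) is:

ΔE = ℏ/(2τ)
ΔE = (1.055e-34 J·s) / (2 × 7.325e-08 s)
ΔE = 7.198e-28 J = 4.493 neV

This natural linewidth limits the precision of spectroscopic measurements.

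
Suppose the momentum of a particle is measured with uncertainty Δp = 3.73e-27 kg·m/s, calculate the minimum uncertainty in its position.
14.136 nm

Using the Heisenberg uncertainty principle:
ΔxΔp ≥ ℏ/2

The minimum uncertainty in position is:
Δx_min = ℏ/(2Δp)
Δx_min = (1.055e-34 J·s) / (2 × 3.730e-27 kg·m/s)
Δx_min = 1.414e-08 m = 14.136 nm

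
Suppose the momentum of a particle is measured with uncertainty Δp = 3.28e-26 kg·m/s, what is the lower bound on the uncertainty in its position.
1.608 nm

Using the Heisenberg uncertainty principle:
ΔxΔp ≥ ℏ/2

The minimum uncertainty in position is:
Δx_min = ℏ/(2Δp)
Δx_min = (1.055e-34 J·s) / (2 × 3.280e-26 kg·m/s)
Δx_min = 1.608e-09 m = 1.608 nm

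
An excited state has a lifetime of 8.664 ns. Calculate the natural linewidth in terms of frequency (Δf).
9.185 MHz

Using the energy-time uncertainty principle and E = hf:
ΔEΔt ≥ ℏ/2
hΔf·Δt ≥ ℏ/2

The minimum frequency uncertainty is:
Δf = ℏ/(2hτ) = 1/(4πτ)
Δf = 1/(4π × 8.664e-09 s)
Δf = 9.185e+06 Hz = 9.185 MHz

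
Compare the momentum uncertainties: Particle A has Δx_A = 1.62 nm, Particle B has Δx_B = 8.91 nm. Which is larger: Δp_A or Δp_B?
Particle A has the larger minimum momentum uncertainty, by a factor of 5.50.

For each particle, the minimum momentum uncertainty is Δp_min = ℏ/(2Δx):

Particle A: Δp_A = ℏ/(2×1.620e-09 m) = 3.255e-26 kg·m/s
Particle B: Δp_B = ℏ/(2×8.910e-09 m) = 5.918e-27 kg·m/s

Ratio: Δp_A/Δp_B = 5.50

Since Δp_min ∝ 1/Δx, the particle with smaller position uncertainty (A) has larger momentum uncertainty.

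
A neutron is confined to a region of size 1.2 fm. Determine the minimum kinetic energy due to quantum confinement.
3.597 MeV

Using the uncertainty principle:

1. Position uncertainty: Δx ≈ 1.200e-15 m
2. Minimum momentum uncertainty: Δp = ℏ/(2Δx) = 4.394e-20 kg·m/s
3. Minimum kinetic energy:
   KE = (Δp)²/(2m) = (4.394e-20)²/(2 × 1.675e-27 kg)
   KE = 5.764e-13 J = 3.597 MeV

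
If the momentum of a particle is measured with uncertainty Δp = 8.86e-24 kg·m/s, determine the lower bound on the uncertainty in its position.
5.951 pm

Using the Heisenberg uncertainty principle:
ΔxΔp ≥ ℏ/2

The minimum uncertainty in position is:
Δx_min = ℏ/(2Δp)
Δx_min = (1.055e-34 J·s) / (2 × 8.860e-24 kg·m/s)
Δx_min = 5.951e-12 m = 5.951 pm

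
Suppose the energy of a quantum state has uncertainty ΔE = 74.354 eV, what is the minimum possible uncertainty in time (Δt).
4.426 as

Using the energy-time uncertainty principle:
ΔEΔt ≥ ℏ/2

The minimum uncertainty in time is:
Δt_min = ℏ/(2ΔE)
Δt_min = (1.055e-34 J·s) / (2 × 1.191e-17 J)
Δt_min = 4.426e-18 s = 4.426 as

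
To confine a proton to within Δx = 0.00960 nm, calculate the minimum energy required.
56.287 meV

Localizing a particle requires giving it sufficient momentum uncertainty:

1. From uncertainty principle: Δp ≥ ℏ/(2Δx)
   Δp_min = (1.055e-34 J·s) / (2 × 9.600e-12 m)
   Δp_min = 5.493e-24 kg·m/s

2. This momentum uncertainty corresponds to kinetic energy:
   KE ≈ (Δp)²/(2m) = (5.493e-24)²/(2 × 1.673e-27 kg)
   KE = 9.018e-21 J = 56.287 meV

Tighter localization requires more energy.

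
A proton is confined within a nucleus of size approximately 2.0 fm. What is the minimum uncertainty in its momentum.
2.636 × 10^-20 kg·m/s

Using the Heisenberg uncertainty principle:
ΔxΔp ≥ ℏ/2

With Δx ≈ L = 2.000e-15 m (the confinement size):
Δp_min = ℏ/(2Δx)
Δp_min = (1.055e-34 J·s) / (2 × 2.000e-15 m)
Δp_min = 2.636e-20 kg·m/s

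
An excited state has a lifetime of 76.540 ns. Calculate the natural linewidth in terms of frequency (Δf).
1.040 MHz

Using the energy-time uncertainty principle and E = hf:
ΔEΔt ≥ ℏ/2
hΔf·Δt ≥ ℏ/2

The minimum frequency uncertainty is:
Δf = ℏ/(2hτ) = 1/(4πτ)
Δf = 1/(4π × 7.654e-08 s)
Δf = 1.040e+06 Hz = 1.040 MHz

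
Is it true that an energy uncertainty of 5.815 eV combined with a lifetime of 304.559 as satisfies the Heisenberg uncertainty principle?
Yes, it satisfies the uncertainty relation.

Calculate the product ΔEΔt:
ΔE = 5.815 eV = 9.317e-19 J
ΔEΔt = (9.317e-19 J) × (3.046e-16 s)
ΔEΔt = 2.837e-34 J·s

Compare to the minimum allowed value ℏ/2:
ℏ/2 = 5.273e-35 J·s

Since ΔEΔt = 2.837e-34 J·s ≥ 5.273e-35 J·s = ℏ/2,
this satisfies the uncertainty relation.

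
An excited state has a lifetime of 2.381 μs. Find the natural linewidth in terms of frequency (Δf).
33.422 kHz

Using the energy-time uncertainty principle and E = hf:
ΔEΔt ≥ ℏ/2
hΔf·Δt ≥ ℏ/2

The minimum frequency uncertainty is:
Δf = ℏ/(2hτ) = 1/(4πτ)
Δf = 1/(4π × 2.381e-06 s)
Δf = 3.342e+04 Hz = 33.422 kHz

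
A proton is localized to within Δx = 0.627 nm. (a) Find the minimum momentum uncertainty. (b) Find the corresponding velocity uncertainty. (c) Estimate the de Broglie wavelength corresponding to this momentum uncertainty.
(a) Δp_min = 8.410 × 10^-26 kg·m/s
(b) Δv_min = 50.278 m/s
(c) λ_dB = 7.879 nm

Step-by-step:

(a) From the uncertainty principle:
Δp_min = ℏ/(2Δx) = (1.055e-34 J·s)/(2 × 6.270e-10 m) = 8.410e-26 kg·m/s

(b) The velocity uncertainty:
Δv = Δp/m = (8.410e-26 kg·m/s)/(1.673e-27 kg) = 5.028e+01 m/s = 50.278 m/s

(c) The de Broglie wavelength for this momentum:
λ = h/p = (6.626e-34 J·s)/(8.410e-26 kg·m/s) = 7.879e-09 m = 7.879 nm

Note: The de Broglie wavelength is comparable to the localization size, as expected from wave-particle duality.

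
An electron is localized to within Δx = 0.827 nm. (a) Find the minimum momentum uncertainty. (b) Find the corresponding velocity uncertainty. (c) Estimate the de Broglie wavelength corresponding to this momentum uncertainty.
(a) Δp_min = 6.376 × 10^-26 kg·m/s
(b) Δv_min = 69.993 km/s
(c) λ_dB = 10.392 nm

Step-by-step:

(a) From the uncertainty principle:
Δp_min = ℏ/(2Δx) = (1.055e-34 J·s)/(2 × 8.270e-10 m) = 6.376e-26 kg·m/s

(b) The velocity uncertainty:
Δv = Δp/m = (6.376e-26 kg·m/s)/(9.109e-31 kg) = 6.999e+04 m/s = 69.993 km/s

(c) The de Broglie wavelength for this momentum:
λ = h/p = (6.626e-34 J·s)/(6.376e-26 kg·m/s) = 1.039e-08 m = 10.392 nm

Note: The de Broglie wavelength is comparable to the localization size, as expected from wave-particle duality.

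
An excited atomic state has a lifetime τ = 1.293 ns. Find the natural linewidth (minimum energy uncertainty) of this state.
254.529 neV

Using the energy-time uncertainty principle:
ΔEΔt ≥ ℏ/2

The lifetime τ represents the time uncertainty Δt.
The natural linewidth (minimum energy uncertainty) is:

ΔE = ℏ/(2τ)
ΔE = (1.055e-34 J·s) / (2 × 1.293e-09 s)
ΔE = 4.078e-26 J = 254.529 neV

This natural linewidth limits the precision of spectroscopic measurements.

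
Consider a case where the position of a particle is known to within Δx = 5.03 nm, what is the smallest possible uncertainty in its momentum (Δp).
1.048 × 10^-26 kg·m/s

Using the Heisenberg uncertainty principle:
ΔxΔp ≥ ℏ/2

The minimum uncertainty in momentum is:
Δp_min = ℏ/(2Δx)
Δp_min = (1.055e-34 J·s) / (2 × 5.030e-09 m)
Δp_min = 1.048e-26 kg·m/s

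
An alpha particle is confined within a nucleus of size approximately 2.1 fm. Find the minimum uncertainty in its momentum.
2.511 × 10^-20 kg·m/s

Using the Heisenberg uncertainty principle:
ΔxΔp ≥ ℏ/2

With Δx ≈ L = 2.100e-15 m (the confinement size):
Δp_min = ℏ/(2Δx)
Δp_min = (1.055e-34 J·s) / (2 × 2.100e-15 m)
Δp_min = 2.511e-20 kg·m/s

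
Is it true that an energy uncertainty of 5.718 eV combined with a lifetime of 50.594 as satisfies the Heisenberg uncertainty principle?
No, it violates the uncertainty relation.

Calculate the product ΔEΔt:
ΔE = 5.718 eV = 9.161e-19 J
ΔEΔt = (9.161e-19 J) × (5.059e-17 s)
ΔEΔt = 4.635e-35 J·s

Compare to the minimum allowed value ℏ/2:
ℏ/2 = 5.273e-35 J·s

Since ΔEΔt = 4.635e-35 J·s < 5.273e-35 J·s = ℏ/2,
this violates the uncertainty relation.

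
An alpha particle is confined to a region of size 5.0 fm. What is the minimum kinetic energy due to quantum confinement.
52.232 keV

Using the uncertainty principle:

1. Position uncertainty: Δx ≈ 5.000e-15 m
2. Minimum momentum uncertainty: Δp = ℏ/(2Δx) = 1.055e-20 kg·m/s
3. Minimum kinetic energy:
   KE = (Δp)²/(2m) = (1.055e-20)²/(2 × 6.645e-27 kg)
   KE = 8.369e-15 J = 52.232 keV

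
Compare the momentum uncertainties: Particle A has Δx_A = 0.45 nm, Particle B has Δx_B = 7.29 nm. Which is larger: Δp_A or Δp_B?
Particle A has the larger minimum momentum uncertainty, by a factor of 16.20.

For each particle, the minimum momentum uncertainty is Δp_min = ℏ/(2Δx):

Particle A: Δp_A = ℏ/(2×4.500e-10 m) = 1.172e-25 kg·m/s
Particle B: Δp_B = ℏ/(2×7.290e-09 m) = 7.233e-27 kg·m/s

Ratio: Δp_A/Δp_B = 16.20

Since Δp_min ∝ 1/Δx, the particle with smaller position uncertainty (A) has larger momentum uncertainty.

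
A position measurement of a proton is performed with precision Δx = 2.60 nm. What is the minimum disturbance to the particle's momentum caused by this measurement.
2.028 × 10^-26 kg·m/s

The uncertainty principle implies that measuring position disturbs momentum:
ΔxΔp ≥ ℏ/2

When we measure position with precision Δx, we necessarily introduce a momentum uncertainty:
Δp ≥ ℏ/(2Δx)
Δp_min = (1.055e-34 J·s) / (2 × 2.600e-09 m)
Δp_min = 2.028e-26 kg·m/s

The more precisely we measure position, the greater the momentum disturbance.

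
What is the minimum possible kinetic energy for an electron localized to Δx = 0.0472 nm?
4.275 eV

Localizing a particle requires giving it sufficient momentum uncertainty:

1. From uncertainty principle: Δp ≥ ℏ/(2Δx)
   Δp_min = (1.055e-34 J·s) / (2 × 4.720e-11 m)
   Δp_min = 1.117e-24 kg·m/s

2. This momentum uncertainty corresponds to kinetic energy:
   KE ≈ (Δp)²/(2m) = (1.117e-24)²/(2 × 9.109e-31 kg)
   KE = 6.850e-19 J = 4.275 eV

Tighter localization requires more energy.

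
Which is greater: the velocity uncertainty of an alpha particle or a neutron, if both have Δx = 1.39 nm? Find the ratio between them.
The neutron has the larger minimum velocity uncertainty, by a ratio of 4.0.

For both particles, Δp_min = ℏ/(2Δx) = 3.793e-26 kg·m/s (same for both).

The velocity uncertainty is Δv = Δp/m:
- alpha particle: Δv = 3.793e-26 / 6.645e-27 = 5.709e+00 m/s = 5.709 m/s
- neutron: Δv = 3.793e-26 / 1.675e-27 = 2.265e+01 m/s = 22.648 m/s

Ratio: 2.265e+01 / 5.709e+00 = 4.0

The lighter particle has larger velocity uncertainty because Δv ∝ 1/m.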